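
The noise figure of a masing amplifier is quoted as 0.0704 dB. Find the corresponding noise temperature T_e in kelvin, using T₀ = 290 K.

4.74 K

F = 10^(0.0704/10) = 1.01634
T_e = (F − 1)·T₀ = (1.01634 − 1) × 290 = 4.74 K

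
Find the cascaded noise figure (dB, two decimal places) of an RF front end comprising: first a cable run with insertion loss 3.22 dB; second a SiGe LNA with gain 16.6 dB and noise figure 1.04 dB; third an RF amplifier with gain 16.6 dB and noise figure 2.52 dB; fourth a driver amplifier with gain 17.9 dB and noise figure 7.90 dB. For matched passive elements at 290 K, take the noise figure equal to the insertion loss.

4.33 dB

Convert to linear (a loss of L dB is a gain of −L dB): F_i = 10^(NF_i/10), G_i = 10^(G_i,dB/10)
  Stage 1: F_1 = 10^(3.22/10) = 2.099, G_1 = 10^(−3.22/10) = 0.4764
  Stage 2: F_2 = 10^(1.04/10) = 1.271, G_2 = 10^(16.6/10) = 45.71
  Stage 3: F_3 = 10^(2.52/10) = 1.786, G_3 = 10^(16.6/10) = 45.71
  Stage 4: F_4 = 10^(7.90/10) = 6.166, G_4 = 10^(17.9/10) = 61.66
Friis cascade:
  F = 2.099 + (1.271 − 1)/0.4764 + (1.786 − 1)/21.78 + (6.166 − 1)/995.4 = 2.708
NF = 10 log₁₀(2.708) = 4.33 dB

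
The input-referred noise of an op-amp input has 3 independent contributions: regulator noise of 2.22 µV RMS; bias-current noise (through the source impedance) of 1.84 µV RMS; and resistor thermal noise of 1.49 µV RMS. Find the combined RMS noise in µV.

3.25 µV

Uncorrelated sources add in power (mean-square): V_tot = √(ΣV_i²)
V_tot = √[(2.22×10⁻⁶)² + (1.84×10⁻⁶)² + (1.49×10⁻⁶)²] = 3.25×10⁻⁶ V = 3.25 µV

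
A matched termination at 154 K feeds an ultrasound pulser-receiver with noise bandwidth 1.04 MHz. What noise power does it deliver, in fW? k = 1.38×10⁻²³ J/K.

2.21 fW

P_n = kTB = 1.38×10⁻²³ × 154 × 1.04×10⁶ = 2.21×10⁻¹⁵ W = 2.21 fW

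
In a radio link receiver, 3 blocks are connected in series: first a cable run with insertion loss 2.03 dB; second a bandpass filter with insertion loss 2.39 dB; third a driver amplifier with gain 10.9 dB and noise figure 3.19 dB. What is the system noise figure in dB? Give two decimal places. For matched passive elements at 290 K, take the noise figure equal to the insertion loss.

Convert to linear (a loss of L dB is a gain of −L dB): F_i = 10^(NF_i/10), G_i = 10^(G_i,dB/10)
  Stage 1: F_1 = 10^(2.03/10) = 1.596, G_1 = 10^(−2.03/10) = 0.6266
  Stage 2: F_2 = 10^(2.39/10) = 1.734, G_2 = 10^(−2.39/10) = 0.5768
  Stage 3: F_3 = 10^(3.19/10) = 2.084, G_3 = 10^(10.9/10) = 12.30
Friis cascade:
  F = 1.596 + (1.734 − 1)/0.6266 + (2.084 − 1)/0.3614 = 5.768
NF = 10 log₁₀(5.768) = 7.61 dB

7.61 dB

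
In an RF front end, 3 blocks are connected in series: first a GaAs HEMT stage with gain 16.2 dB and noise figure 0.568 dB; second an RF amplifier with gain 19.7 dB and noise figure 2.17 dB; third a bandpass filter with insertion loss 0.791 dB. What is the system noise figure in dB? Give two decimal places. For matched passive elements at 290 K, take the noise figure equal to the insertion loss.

Convert to linear (a loss of L dB is a gain of −L dB): F_i = 10^(NF_i/10), G_i = 10^(G_i,dB/10)
  Stage 1: F_1 = 10^(0.568/10) = 1.140, G_1 = 10^(16.2/10) = 41.69
  Stage 2: F_2 = 10^(2.17/10) = 1.648, G_2 = 10^(19.7/10) = 93.33
  Stage 3: F_3 = 10^(0.791/10) = 1.200, G_3 = 10^(−0.791/10) = 0.8335
Friis cascade:
  F = 1.140 + (1.648 − 1)/41.69 + (1.200 − 1)/3890 = 1.155
NF = 10 log₁₀(1.155) = 0.63 dB

0.63 dB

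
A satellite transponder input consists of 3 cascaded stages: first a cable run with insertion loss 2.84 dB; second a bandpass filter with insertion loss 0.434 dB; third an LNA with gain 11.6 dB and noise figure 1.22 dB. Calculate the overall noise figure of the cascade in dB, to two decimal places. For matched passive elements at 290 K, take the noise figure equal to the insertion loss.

Convert to linear (a loss of L dB is a gain of −L dB): F_i = 10^(NF_i/10), G_i = 10^(G_i,dB/10)
  Stage 1: F_1 = 10^(2.84/10) = 1.923, G_1 = 10^(−2.84/10) = 0.5200
  Stage 2: F_2 = 10^(0.434/10) = 1.105, G_2 = 10^(−0.434/10) = 0.9049
  Stage 3: F_3 = 10^(1.22/10) = 1.324, G_3 = 10^(11.6/10) = 14.45
Friis cascade:
  F = 1.923 + (1.105 − 1)/0.5200 + (1.324 − 1)/0.4705 = 2.814
NF = 10 log₁₀(2.814) = 4.49 dB

4.49 dB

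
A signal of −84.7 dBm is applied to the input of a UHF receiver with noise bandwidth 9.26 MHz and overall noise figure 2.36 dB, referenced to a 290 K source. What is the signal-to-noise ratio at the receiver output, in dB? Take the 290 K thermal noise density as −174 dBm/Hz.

17.3 dB

Noise floor: N = −174 + 10 log₁₀(B) + NF
10 log₁₀(9.26×10⁶) = 69.67 dB
N = −174 + 69.67 + 2.36 = −101.97 dBm
SNR = P_sig − N = −84.7 − (−101.97) = 17.27 dB → 17.3 dB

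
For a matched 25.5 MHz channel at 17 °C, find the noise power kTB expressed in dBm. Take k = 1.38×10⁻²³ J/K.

T = 17 °C + 273.15 = 290.15 K
P_n = kTB = 1.38×10⁻²³ × 290.15 × 2.55×10⁷ = 1.02×10⁻¹³ W
In dBm: 10 log₁₀(1.02×10⁻¹³ / 10⁻³) = −99.9 dBm

−99.9 dBm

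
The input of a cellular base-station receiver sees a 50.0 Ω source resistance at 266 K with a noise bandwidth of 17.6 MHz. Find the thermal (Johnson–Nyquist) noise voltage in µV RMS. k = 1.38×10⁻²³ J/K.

3.59 µV

V_n = √(4kTRB)
4kTRB = 4 × 1.38×10⁻²³ × 266 × 5.00×10¹ × 1.76×10⁷ = 1.29×10⁻¹¹ V²
V_n = √(1.29×10⁻¹¹) = 3.59×10⁻⁶ V = 3.59 µV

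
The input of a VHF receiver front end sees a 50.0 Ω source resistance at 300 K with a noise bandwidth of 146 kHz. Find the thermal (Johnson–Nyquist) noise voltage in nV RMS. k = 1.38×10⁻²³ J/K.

348 nV

V_n = √(4kTRB)
4kTRB = 4 × 1.38×10⁻²³ × 300 × 5.00×10¹ × 1.46×10⁵ = 1.21×10⁻¹³ V²
V_n = √(1.21×10⁻¹³) = 3.48×10⁻⁷ V = 348 nV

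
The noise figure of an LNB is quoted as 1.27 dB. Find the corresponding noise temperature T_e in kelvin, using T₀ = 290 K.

F = 10^(1.27/10) = 1.33968
T_e = (F − 1)·T₀ = (1.33968 − 1) × 290 = 98.5 K

98.5 K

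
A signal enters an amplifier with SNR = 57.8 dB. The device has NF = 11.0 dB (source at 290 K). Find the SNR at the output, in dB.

46.8 dB

By definition F = SNR_in/SNR_out, so in dB: SNR_out = SNR_in − NF
SNR_out = 57.8 − 11.0 = 46.8 dB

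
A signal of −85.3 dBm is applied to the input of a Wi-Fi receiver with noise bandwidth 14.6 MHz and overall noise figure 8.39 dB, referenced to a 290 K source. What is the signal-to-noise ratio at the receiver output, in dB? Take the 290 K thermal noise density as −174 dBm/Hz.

8.7 dB

Noise floor: N = −174 + 10 log₁₀(B) + NF
10 log₁₀(1.46×10⁷) = 71.64 dB
N = −174 + 71.64 + 8.39 = −93.97 dBm
SNR = P_sig − N = −85.3 − (−93.97) = 8.67 dB → 8.7 dB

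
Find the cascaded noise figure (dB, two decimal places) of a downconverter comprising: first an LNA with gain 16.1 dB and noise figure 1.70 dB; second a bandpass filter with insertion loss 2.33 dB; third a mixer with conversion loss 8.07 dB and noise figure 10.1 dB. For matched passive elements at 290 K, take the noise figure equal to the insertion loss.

Convert to linear (a loss of L dB is a gain of −L dB): F_i = 10^(NF_i/10), G_i = 10^(G_i,dB/10)
  Stage 1: F_1 = 10^(1.70/10) = 1.479, G_1 = 10^(16.1/10) = 40.74
  Stage 2: F_2 = 10^(2.33/10) = 1.710, G_2 = 10^(−2.33/10) = 0.5848
  Stage 3: F_3 = 10^(10.1/10) = 10.23, G_3 = 10^(−8.07/10) = 0.1560
Friis cascade:
  F = 1.479 + (1.710 − 1)/40.74 + (10.23 − 1)/23.82 = 1.884
NF = 10 log₁₀(1.884) = 2.75 dB

2.75 dB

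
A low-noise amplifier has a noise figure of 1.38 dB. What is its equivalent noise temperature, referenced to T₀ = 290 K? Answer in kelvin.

108 K

F = 10^(1.38/10) = 1.37404
T_e = (F − 1)·T₀ = (1.37404 − 1) × 290 = 108 K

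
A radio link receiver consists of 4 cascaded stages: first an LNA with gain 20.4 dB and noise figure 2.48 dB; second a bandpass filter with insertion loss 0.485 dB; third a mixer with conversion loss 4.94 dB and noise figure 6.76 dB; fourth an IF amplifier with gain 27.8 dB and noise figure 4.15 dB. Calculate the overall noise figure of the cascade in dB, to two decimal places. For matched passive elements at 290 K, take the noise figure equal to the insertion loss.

2.70 dB

Convert to linear (a loss of L dB is a gain of −L dB): F_i = 10^(NF_i/10), G_i = 10^(G_i,dB/10)
  Stage 1: F_1 = 10^(2.48/10) = 1.770, G_1 = 10^(20.4/10) = 109.6
  Stage 2: F_2 = 10^(0.485/10) = 1.118, G_2 = 10^(−0.485/10) = 0.8943
  Stage 3: F_3 = 10^(6.76/10) = 4.742, G_3 = 10^(−4.94/10) = 0.3206
  Stage 4: F_4 = 10^(4.15/10) = 2.600, G_4 = 10^(27.8/10) = 602.6
Friis cascade:
  F = 1.770 + (1.118 − 1)/109.6 + (4.742 − 1)/98.06 + (2.600 − 1)/31.44 = 1.860
NF = 10 log₁₀(1.860) = 2.70 dB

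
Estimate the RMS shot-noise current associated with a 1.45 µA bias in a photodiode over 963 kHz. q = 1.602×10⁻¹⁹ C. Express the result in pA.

I_n = √(2qI·B)
2qI·B = 2 × 1.602×10⁻¹⁹ × 1.45×10⁻⁶ × 9.63×10⁵ = 4.47×10⁻¹⁹ A²
I_n = √(4.47×10⁻¹⁹) = 6.69×10⁻¹⁰ A = 669 pA

669 pA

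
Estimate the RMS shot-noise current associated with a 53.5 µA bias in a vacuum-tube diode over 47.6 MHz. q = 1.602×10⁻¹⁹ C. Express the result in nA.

28.6 nA

I_n = √(2qI·B)
2qI·B = 2 × 1.602×10⁻¹⁹ × 5.35×10⁻⁵ × 4.76×10⁷ = 8.16×10⁻¹⁶ A²
I_n = √(8.16×10⁻¹⁶) = 2.86×10⁻⁸ A = 28.6 nA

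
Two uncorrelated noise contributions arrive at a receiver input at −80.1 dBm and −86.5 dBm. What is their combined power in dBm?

Convert to linear, add, convert back:
P₁ = 9.77×10⁻¹² W, P₂ = 2.24×10⁻¹² W
P_tot = 1.20×10⁻¹¹ W → 10 log₁₀(P_tot / 10⁻³) = −79.2 dBm

−79.2 dBm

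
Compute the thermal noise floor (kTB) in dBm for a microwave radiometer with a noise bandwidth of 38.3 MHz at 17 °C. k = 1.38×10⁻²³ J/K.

−98.1 dBm

T = 17 °C + 273.15 = 290.15 K
P_n = kTB = 1.38×10⁻²³ × 290.15 × 3.83×10⁷ = 1.53×10⁻¹³ W
In dBm: 10 log₁₀(1.53×10⁻¹³ / 10⁻³) = −98.1 dBm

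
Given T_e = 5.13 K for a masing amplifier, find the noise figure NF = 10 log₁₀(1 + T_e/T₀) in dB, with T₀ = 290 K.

F = 1 + T_e/T₀ = 1 + 5.13/290 = 1.01769
NF = 10 log₁₀(1.01769) = 0.076 dB

0.076 dB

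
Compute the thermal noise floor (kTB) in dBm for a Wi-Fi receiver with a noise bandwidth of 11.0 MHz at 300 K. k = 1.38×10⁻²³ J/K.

P_n = kTB = 1.38×10⁻²³ × 300 × 1.10×10⁷ = 4.55×10⁻¹⁴ W
In dBm: 10 log₁₀(4.55×10⁻¹⁴ / 10⁻³) = −103.4 dBm

−103.4 dBm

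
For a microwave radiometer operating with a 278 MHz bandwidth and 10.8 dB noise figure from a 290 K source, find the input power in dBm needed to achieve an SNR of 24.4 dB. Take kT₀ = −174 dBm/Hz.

Sensitivity = −174 + 10 log₁₀(B) + NF + SNR_min
= −174 + 84.44 + 10.8 + 24.4
= −54.36 dBm → −54.4 dBm

−54.4 dBm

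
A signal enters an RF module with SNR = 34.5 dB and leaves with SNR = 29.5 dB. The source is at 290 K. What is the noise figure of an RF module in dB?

NF (dB) = SNR_in(dB) − SNR_out(dB) when the source is at T₀
NF = 34.5 − 29.5 = 5.0 dB

5.0 dB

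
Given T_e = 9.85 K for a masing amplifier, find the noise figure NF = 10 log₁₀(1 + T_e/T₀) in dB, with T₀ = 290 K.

F = 1 + T_e/T₀ = 1 + 9.85/290 = 1.03397
NF = 10 log₁₀(1.03397) = 0.145 dB

0.145 dB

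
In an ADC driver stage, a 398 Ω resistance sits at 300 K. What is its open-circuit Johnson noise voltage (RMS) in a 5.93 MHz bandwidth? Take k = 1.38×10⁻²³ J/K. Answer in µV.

V_n = √(4kTRB)
4kTRB = 4 × 1.38×10⁻²³ × 300 × 3.98×10² × 5.93×10⁶ = 3.91×10⁻¹¹ V²
V_n = √(3.91×10⁻¹¹) = 6.25×10⁻⁶ V = 6.25 µV

6.25 µV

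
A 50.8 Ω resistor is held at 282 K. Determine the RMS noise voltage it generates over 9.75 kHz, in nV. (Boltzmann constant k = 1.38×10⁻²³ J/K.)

V_n = √(4kTRB)
4kTRB = 4 × 1.38×10⁻²³ × 282 × 5.08×10¹ × 9.75×10³ = 7.71×10⁻¹⁵ V²
V_n = √(7.71×10⁻¹⁵) = 8.78×10⁻⁸ V = 87.8 nV

87.8 nV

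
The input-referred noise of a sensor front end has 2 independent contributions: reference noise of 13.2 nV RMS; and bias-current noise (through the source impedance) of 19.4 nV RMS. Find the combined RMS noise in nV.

Uncorrelated sources add in power (mean-square): V_tot = √(ΣV_i²)
V_tot = √[(1.32×10⁻⁸)² + (1.94×10⁻⁸)²] = 2.35×10⁻⁸ V = 23.5 nV

23.5 nV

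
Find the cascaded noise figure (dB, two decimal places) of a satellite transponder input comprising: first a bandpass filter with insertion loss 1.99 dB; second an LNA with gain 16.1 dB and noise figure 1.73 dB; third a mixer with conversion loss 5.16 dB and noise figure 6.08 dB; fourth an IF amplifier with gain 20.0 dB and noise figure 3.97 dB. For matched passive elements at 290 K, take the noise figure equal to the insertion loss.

4.26 dB

Convert to linear (a loss of L dB is a gain of −L dB): F_i = 10^(NF_i/10), G_i = 10^(G_i,dB/10)
  Stage 1: F_1 = 10^(1.99/10) = 1.581, G_1 = 10^(−1.99/10) = 0.6324
  Stage 2: F_2 = 10^(1.73/10) = 1.489, G_2 = 10^(16.1/10) = 40.74
  Stage 3: F_3 = 10^(6.08/10) = 4.055, G_3 = 10^(−5.16/10) = 0.3048
  Stage 4: F_4 = 10^(3.97/10) = 2.495, G_4 = 10^(20.0/10) = 100.0
Friis cascade:
  F = 1.581 + (1.489 − 1)/0.6324 + (4.055 − 1)/25.76 + (2.495 − 1)/7.852 = 2.664
NF = 10 log₁₀(2.664) = 4.26 dB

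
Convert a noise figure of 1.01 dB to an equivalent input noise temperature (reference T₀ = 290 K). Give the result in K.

75.9 K

F = 10^(1.01/10) = 1.26183
T_e = (F − 1)·T₀ = (1.26183 − 1) × 290 = 75.9 K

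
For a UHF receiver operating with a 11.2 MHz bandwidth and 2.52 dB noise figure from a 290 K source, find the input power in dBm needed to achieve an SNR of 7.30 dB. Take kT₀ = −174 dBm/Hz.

Sensitivity = −174 + 10 log₁₀(B) + NF + SNR_min
= −174 + 70.49 + 2.52 + 7.30
= −93.69 dBm → −93.7 dBm

−93.7 dBm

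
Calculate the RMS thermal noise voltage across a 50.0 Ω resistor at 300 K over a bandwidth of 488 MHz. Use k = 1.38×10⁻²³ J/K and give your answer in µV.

20.1 µV

V_n = √(4kTRB)
4kTRB = 4 × 1.38×10⁻²³ × 300 × 5.00×10¹ × 4.88×10⁸ = 4.04×10⁻¹⁰ V²
V_n = √(4.04×10⁻¹⁰) = 2.01×10⁻⁵ V = 20.1 µV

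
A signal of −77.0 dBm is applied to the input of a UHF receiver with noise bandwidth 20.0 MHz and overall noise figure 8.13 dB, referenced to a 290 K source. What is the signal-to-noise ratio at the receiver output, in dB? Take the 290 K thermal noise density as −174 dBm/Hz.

15.9 dB

Noise floor: N = −174 + 10 log₁₀(B) + NF
10 log₁₀(2.00×10⁷) = 73.01 dB
N = −174 + 73.01 + 8.13 = −92.86 dBm
SNR = P_sig − N = −77.0 − (−92.86) = 15.86 dB → 15.9 dB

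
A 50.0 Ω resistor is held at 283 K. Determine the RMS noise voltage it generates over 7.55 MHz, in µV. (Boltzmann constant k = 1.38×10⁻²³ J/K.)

V_n = √(4kTRB)
4kTRB = 4 × 1.38×10⁻²³ × 283 × 5.00×10¹ × 7.55×10⁶ = 5.90×10⁻¹² V²
V_n = √(5.90×10⁻¹²) = 2.43×10⁻⁶ V = 2.43 µV

2.43 µV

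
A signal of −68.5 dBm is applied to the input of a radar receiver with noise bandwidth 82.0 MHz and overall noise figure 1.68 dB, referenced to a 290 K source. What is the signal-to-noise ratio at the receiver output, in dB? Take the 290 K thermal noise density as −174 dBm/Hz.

Noise floor: N = −174 + 10 log₁₀(B) + NF
10 log₁₀(8.20×10⁷) = 79.14 dB
N = −174 + 79.14 + 1.68 = −93.18 dBm
SNR = P_sig − N = −68.5 − (−93.18) = 24.68 dB → 24.7 dB

24.7 dB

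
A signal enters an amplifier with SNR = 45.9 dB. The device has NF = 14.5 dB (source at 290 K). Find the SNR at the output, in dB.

By definition F = SNR_in/SNR_out, so in dB: SNR_out = SNR_in − NF
SNR_out = 45.9 − 14.5 = 31.4 dB

31.4 dB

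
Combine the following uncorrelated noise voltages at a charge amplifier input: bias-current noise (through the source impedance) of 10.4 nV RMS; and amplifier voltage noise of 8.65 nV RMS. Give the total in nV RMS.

Uncorrelated sources add in power (mean-square): V_tot = √(ΣV_i²)
V_tot = √[(1.04×10⁻⁸)² + (8.65×10⁻⁹)²] = 1.35×10⁻⁸ V = 13.5 nV

13.5 nV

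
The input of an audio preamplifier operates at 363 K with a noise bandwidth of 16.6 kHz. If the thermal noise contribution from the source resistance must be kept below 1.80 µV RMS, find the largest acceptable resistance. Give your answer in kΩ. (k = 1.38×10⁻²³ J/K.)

9.74 kΩ

Johnson–Nyquist: V_n = √(4kTRB) ⇒ R = V_n² / (4kTB)
4kTB = 4 × 1.38×10⁻²³ × 363 × 1.66×10⁴ = 3.33×10⁻¹⁶
R = (1.80×10⁻⁶)² / 3.33×10⁻¹⁶ = 9.74×10³ Ω = 9.74 kΩ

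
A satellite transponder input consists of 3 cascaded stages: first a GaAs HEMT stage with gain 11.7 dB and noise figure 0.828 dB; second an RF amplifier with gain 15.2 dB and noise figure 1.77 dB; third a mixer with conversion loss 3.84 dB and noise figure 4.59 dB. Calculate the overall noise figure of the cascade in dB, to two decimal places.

0.96 dB

Convert to linear (a loss of L dB is a gain of −L dB): F_i = 10^(NF_i/10), G_i = 10^(G_i,dB/10)
  Stage 1: F_1 = 10^(0.828/10) = 1.210, G_1 = 10^(11.7/10) = 14.79
  Stage 2: F_2 = 10^(1.77/10) = 1.503, G_2 = 10^(15.2/10) = 33.11
  Stage 3: F_3 = 10^(4.59/10) = 2.877, G_3 = 10^(−3.84/10) = 0.4130
Friis cascade:
  F = 1.210 + (1.503 − 1)/14.79 + (2.877 − 1)/489.8 = 1.248
NF = 10 log₁₀(1.248) = 0.96 dB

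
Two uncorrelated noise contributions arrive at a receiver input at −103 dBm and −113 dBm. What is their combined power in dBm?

Convert to linear, add, convert back:
P₁ = 5.01×10⁻¹⁴ W, P₂ = 5.01×10⁻¹⁵ W
P_tot = 5.51×10⁻¹⁴ W → 10 log₁₀(P_tot / 10⁻³) = −102.6 dBm

−102.6 dBm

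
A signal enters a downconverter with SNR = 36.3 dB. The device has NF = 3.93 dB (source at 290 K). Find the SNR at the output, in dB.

By definition F = SNR_in/SNR_out, so in dB: SNR_out = SNR_in − NF
SNR_out = 36.3 − 3.93 = 32.37 dB

32.37 dB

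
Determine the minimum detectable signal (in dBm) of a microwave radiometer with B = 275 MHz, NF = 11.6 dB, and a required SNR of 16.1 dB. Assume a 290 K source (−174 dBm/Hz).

Sensitivity = −174 + 10 log₁₀(B) + NF + SNR_min
= −174 + 84.39 + 11.6 + 16.1
= −61.91 dBm → −61.9 dBm

−61.9 dBm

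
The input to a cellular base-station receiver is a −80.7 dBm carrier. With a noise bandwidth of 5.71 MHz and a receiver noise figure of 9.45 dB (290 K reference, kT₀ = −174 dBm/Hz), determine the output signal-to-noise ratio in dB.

16.3 dB

Noise floor: N = −174 + 10 log₁₀(B) + NF
10 log₁₀(5.71×10⁶) = 67.57 dB
N = −174 + 67.57 + 9.45 = −96.98 dBm
SNR = P_sig − N = −80.7 − (−96.98) = 16.28 dB → 16.3 dB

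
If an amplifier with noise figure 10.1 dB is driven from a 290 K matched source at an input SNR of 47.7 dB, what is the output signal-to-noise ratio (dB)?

37.6 dB

By definition F = SNR_in/SNR_out, so in dB: SNR_out = SNR_in − NF
SNR_out = 47.7 − 10.1 = 37.6 dB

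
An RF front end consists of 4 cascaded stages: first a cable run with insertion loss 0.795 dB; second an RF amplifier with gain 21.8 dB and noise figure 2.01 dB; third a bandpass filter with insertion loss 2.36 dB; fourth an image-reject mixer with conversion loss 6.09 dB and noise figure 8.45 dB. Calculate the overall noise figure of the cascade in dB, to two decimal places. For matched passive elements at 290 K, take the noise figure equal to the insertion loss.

Convert to linear (a loss of L dB is a gain of −L dB): F_i = 10^(NF_i/10), G_i = 10^(G_i,dB/10)
  Stage 1: F_1 = 10^(0.795/10) = 1.201, G_1 = 10^(−0.795/10) = 0.8327
  Stage 2: F_2 = 10^(2.01/10) = 1.589, G_2 = 10^(21.8/10) = 151.4
  Stage 3: F_3 = 10^(2.36/10) = 1.722, G_3 = 10^(−2.36/10) = 0.5808
  Stage 4: F_4 = 10^(8.45/10) = 6.998, G_4 = 10^(−6.09/10) = 0.2460
Friis cascade:
  F = 1.201 + (1.589 − 1)/0.8327 + (1.722 − 1)/126.0 + (6.998 − 1)/73.20 = 1.995
NF = 10 log₁₀(1.995) = 3.00 dB

3.00 dB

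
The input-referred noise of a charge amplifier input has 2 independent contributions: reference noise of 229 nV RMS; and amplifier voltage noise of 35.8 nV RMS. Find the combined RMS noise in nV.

Uncorrelated sources add in power (mean-square): V_tot = √(ΣV_i²)
V_tot = √[(2.29×10⁻⁷)² + (3.58×10⁻⁸)²] = 2.32×10⁻⁷ V = 232 nV

232 nV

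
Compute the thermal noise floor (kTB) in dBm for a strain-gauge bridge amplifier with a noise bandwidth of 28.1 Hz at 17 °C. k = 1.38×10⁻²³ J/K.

T = 17 °C + 273.15 = 290.15 K
P_n = kTB = 1.38×10⁻²³ × 290.15 × 2.81×10¹ = 1.13×10⁻¹⁹ W
In dBm: 10 log₁₀(1.13×10⁻¹⁹ / 10⁻³) = −159.5 dBm

−159.5 dBm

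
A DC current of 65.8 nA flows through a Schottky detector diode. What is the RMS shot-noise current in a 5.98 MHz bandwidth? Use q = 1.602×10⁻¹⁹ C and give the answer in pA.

I_n = √(2qI·B)
2qI·B = 2 × 1.602×10⁻¹⁹ × 6.58×10⁻⁸ × 5.98×10⁶ = 1.26×10⁻¹⁹ A²
I_n = √(1.26×10⁻¹⁹) = 3.55×10⁻¹⁰ A = 355 pA

355 pA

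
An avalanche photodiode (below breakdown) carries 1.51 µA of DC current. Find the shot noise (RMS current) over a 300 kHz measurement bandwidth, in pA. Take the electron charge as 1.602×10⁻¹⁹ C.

381 pA

I_n = √(2qI·B)
2qI·B = 2 × 1.602×10⁻¹⁹ × 1.51×10⁻⁶ × 3.00×10⁵ = 1.45×10⁻¹⁹ A²
I_n = √(1.45×10⁻¹⁹) = 3.81×10⁻¹⁰ A = 381 pA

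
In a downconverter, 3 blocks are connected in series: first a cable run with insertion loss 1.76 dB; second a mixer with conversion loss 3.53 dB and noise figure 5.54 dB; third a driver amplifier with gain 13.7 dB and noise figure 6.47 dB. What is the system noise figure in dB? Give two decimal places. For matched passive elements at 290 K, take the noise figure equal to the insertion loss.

Convert to linear (a loss of L dB is a gain of −L dB): F_i = 10^(NF_i/10), G_i = 10^(G_i,dB/10)
  Stage 1: F_1 = 10^(1.76/10) = 1.500, G_1 = 10^(−1.76/10) = 0.6668
  Stage 2: F_2 = 10^(5.54/10) = 3.581, G_2 = 10^(−3.53/10) = 0.4436
  Stage 3: F_3 = 10^(6.47/10) = 4.436, G_3 = 10^(13.7/10) = 23.44
Friis cascade:
  F = 1.500 + (3.581 − 1)/0.6668 + (4.436 − 1)/0.2958 = 16.99
NF = 10 log₁₀(16.99) = 12.30 dB

12.30 dB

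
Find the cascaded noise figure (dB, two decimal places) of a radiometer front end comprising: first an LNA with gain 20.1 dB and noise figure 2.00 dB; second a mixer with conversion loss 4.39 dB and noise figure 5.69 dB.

2.07 dB

Convert to linear (a loss of L dB is a gain of −L dB): F_i = 10^(NF_i/10), G_i = 10^(G_i,dB/10)
  Stage 1: F_1 = 10^(2.00/10) = 1.585, G_1 = 10^(20.1/10) = 102.3
  Stage 2: F_2 = 10^(5.69/10) = 3.707, G_2 = 10^(−4.39/10) = 0.3639
Friis cascade:
  F = 1.585 + (3.707 − 1)/102.3 = 1.611
NF = 10 log₁₀(1.611) = 2.07 dB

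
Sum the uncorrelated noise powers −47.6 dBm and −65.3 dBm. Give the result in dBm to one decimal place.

Convert to linear, add, convert back:
P₁ = 1.74×10⁻⁸ W, P₂ = 2.95×10⁻¹⁰ W
P_tot = 1.77×10⁻⁸ W → 10 log₁₀(P_tot / 10⁻³) = −47.5 dBm

−47.5 dBm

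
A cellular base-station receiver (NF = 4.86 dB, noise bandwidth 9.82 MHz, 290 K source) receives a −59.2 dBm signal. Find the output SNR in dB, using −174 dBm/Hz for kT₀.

40.0 dB

Noise floor: N = −174 + 10 log₁₀(B) + NF
10 log₁₀(9.82×10⁶) = 69.92 dB
N = −174 + 69.92 + 4.86 = −99.22 dBm
SNR = P_sig − N = −59.2 − (−99.22) = 40.02 dB → 40.0 dB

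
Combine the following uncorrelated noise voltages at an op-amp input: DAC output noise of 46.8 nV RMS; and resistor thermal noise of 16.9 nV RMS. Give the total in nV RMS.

49.8 nV

Uncorrelated sources add in power (mean-square): V_tot = √(ΣV_i²)
V_tot = √[(4.68×10⁻⁸)² + (1.69×10⁻⁸)²] = 4.98×10⁻⁸ V = 49.8 nV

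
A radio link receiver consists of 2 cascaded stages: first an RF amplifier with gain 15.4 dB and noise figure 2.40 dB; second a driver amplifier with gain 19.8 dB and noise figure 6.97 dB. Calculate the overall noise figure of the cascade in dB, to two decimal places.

Convert to linear (a loss of L dB is a gain of −L dB): F_i = 10^(NF_i/10), G_i = 10^(G_i,dB/10)
  Stage 1: F_1 = 10^(2.40/10) = 1.738, G_1 = 10^(15.4/10) = 34.67
  Stage 2: F_2 = 10^(6.97/10) = 4.977, G_2 = 10^(19.8/10) = 95.50
Friis cascade:
  F = 1.738 + (4.977 − 1)/34.67 = 1.853
NF = 10 log₁₀(1.853) = 2.68 dB

2.68 dB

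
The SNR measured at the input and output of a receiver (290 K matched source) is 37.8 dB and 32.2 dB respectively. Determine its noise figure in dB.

NF (dB) = SNR_in(dB) − SNR_out(dB) when the source is at T₀
NF = 37.8 − 32.2 = 5.6 dB

5.6 dB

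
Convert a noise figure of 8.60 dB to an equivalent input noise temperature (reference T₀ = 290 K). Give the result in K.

1811 K

F = 10^(8.60/10) = 7.24436
T_e = (F − 1)·T₀ = (7.24436 − 1) × 290 = 1811 K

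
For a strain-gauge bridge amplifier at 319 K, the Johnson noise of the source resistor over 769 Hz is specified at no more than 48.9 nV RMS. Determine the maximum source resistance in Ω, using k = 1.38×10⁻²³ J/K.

177 Ω

Johnson–Nyquist: V_n = √(4kTRB) ⇒ R = V_n² / (4kTB)
4kTB = 4 × 1.38×10⁻²³ × 319 × 7.69×10² = 1.35×10⁻¹⁷
R = (4.89×10⁻⁸)² / 1.35×10⁻¹⁷ = 1.77×10² Ω = 177 Ω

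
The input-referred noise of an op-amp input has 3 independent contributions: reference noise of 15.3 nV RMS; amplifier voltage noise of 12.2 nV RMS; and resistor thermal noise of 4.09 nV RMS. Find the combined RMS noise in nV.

20.0 nV

Uncorrelated sources add in power (mean-square): V_tot = √(ΣV_i²)
V_tot = √[(1.53×10⁻⁸)² + (1.22×10⁻⁸)² + (4.09×10⁻⁹)²] = 2.00×10⁻⁸ V = 20.0 nV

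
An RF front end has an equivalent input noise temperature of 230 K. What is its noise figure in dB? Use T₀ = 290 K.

2.54 dB

F = 1 + T_e/T₀ = 1 + 230/290 = 1.7931
NF = 10 log₁₀(1.7931) = 2.54 dB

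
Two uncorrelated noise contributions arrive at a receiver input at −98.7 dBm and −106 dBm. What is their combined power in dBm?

−98.0 dBm

Convert to linear, add, convert back:
P₁ = 1.35×10⁻¹³ W, P₂ = 2.51×10⁻¹⁴ W
P_tot = 1.60×10⁻¹³ W → 10 log₁₀(P_tot / 10⁻³) = −98.0 dBm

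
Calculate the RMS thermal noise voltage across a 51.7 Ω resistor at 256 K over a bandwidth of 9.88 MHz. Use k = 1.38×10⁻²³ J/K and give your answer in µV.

V_n = √(4kTRB)
4kTRB = 4 × 1.38×10⁻²³ × 256 × 5.17×10¹ × 9.88×10⁶ = 7.22×10⁻¹² V²
V_n = √(7.22×10⁻¹²) = 2.69×10⁻⁶ V = 2.69 µV

2.69 µV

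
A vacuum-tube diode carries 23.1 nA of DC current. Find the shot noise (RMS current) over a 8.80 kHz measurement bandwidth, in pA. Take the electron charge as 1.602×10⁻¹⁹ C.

I_n = √(2qI·B)
2qI·B = 2 × 1.602×10⁻¹⁹ × 2.31×10⁻⁸ × 8.80×10³ = 6.51×10⁻²³ A²
I_n = √(6.51×10⁻²³) = 8.07×10⁻¹² A = 8.07 pA

8.07 pA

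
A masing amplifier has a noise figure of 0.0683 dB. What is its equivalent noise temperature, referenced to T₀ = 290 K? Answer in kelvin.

F = 10^(0.0683/10) = 1.01585
T_e = (F − 1)·T₀ = (1.01585 − 1) × 290 = 4.60 K

4.60 K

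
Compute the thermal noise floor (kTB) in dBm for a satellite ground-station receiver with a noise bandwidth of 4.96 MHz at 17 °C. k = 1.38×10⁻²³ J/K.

−107.0 dBm

T = 17 °C + 273.15 = 290.15 K
P_n = kTB = 1.38×10⁻²³ × 290.15 × 4.96×10⁶ = 1.99×10⁻¹⁴ W
In dBm: 10 log₁₀(1.99×10⁻¹⁴ / 10⁻³) = −107.0 dBm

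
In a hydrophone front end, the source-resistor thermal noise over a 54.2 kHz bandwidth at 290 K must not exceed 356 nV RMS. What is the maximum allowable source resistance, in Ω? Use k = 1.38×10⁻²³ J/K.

146 Ω

Johnson–Nyquist: V_n = √(4kTRB) ⇒ R = V_n² / (4kTB)
4kTB = 4 × 1.38×10⁻²³ × 290 × 5.42×10⁴ = 8.68×10⁻¹⁶
R = (3.56×10⁻⁷)² / 8.68×10⁻¹⁶ = 1.46×10² Ω = 146 Ω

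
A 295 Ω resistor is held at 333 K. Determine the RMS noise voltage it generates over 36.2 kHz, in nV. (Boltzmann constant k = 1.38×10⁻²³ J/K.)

V_n = √(4kTRB)
4kTRB = 4 × 1.38×10⁻²³ × 333 × 2.95×10² × 3.62×10⁴ = 1.96×10⁻¹³ V²
V_n = √(1.96×10⁻¹³) = 4.43×10⁻⁷ V = 443 nV

443 nV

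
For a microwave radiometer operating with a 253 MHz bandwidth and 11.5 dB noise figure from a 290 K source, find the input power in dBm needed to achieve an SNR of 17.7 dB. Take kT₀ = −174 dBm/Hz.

Sensitivity = −174 + 10 log₁₀(B) + NF + SNR_min
= −174 + 84.03 + 11.5 + 17.7
= −60.77 dBm → −60.8 dBm

−60.8 dBm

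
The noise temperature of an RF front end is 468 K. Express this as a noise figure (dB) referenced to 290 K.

F = 1 + T_e/T₀ = 1 + 468/290 = 2.61379
NF = 10 log₁₀(2.61379) = 4.17 dB

4.17 dB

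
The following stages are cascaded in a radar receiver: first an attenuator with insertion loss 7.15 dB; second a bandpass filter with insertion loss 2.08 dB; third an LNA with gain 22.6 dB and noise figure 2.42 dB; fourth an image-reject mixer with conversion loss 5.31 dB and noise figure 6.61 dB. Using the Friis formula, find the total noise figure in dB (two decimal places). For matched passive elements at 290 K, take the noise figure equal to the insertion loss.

Convert to linear (a loss of L dB is a gain of −L dB): F_i = 10^(NF_i/10), G_i = 10^(G_i,dB/10)
  Stage 1: F_1 = 10^(7.15/10) = 5.188, G_1 = 10^(−7.15/10) = 0.1928
  Stage 2: F_2 = 10^(2.08/10) = 1.614, G_2 = 10^(−2.08/10) = 0.6194
  Stage 3: F_3 = 10^(2.42/10) = 1.746, G_3 = 10^(22.6/10) = 182.0
  Stage 4: F_4 = 10^(6.61/10) = 4.581, G_4 = 10^(−5.31/10) = 0.2944
Friis cascade:
  F = 5.188 + (1.614 − 1)/0.1928 + (1.746 − 1)/0.1194 + (4.581 − 1)/21.73 = 14.79
NF = 10 log₁₀(14.79) = 11.70 dB

11.70 dB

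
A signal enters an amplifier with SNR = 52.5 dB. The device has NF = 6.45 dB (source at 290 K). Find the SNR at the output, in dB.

46.05 dB

By definition F = SNR_in/SNR_out, so in dB: SNR_out = SNR_in − NF
SNR_out = 52.5 − 6.45 = 46.05 dB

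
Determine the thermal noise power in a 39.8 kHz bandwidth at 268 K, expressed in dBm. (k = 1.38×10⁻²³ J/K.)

−128.3 dBm

P_n = kTB = 1.38×10⁻²³ × 268 × 3.98×10⁴ = 1.47×10⁻¹⁶ W
In dBm: 10 log₁₀(1.47×10⁻¹⁶ / 10⁻³) = −128.3 dBm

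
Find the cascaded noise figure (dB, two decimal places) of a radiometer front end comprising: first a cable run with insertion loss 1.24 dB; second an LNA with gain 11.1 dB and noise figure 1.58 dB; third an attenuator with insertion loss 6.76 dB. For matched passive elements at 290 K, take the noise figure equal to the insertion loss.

Convert to linear (a loss of L dB is a gain of −L dB): F_i = 10^(NF_i/10), G_i = 10^(G_i,dB/10)
  Stage 1: F_1 = 10^(1.24/10) = 1.330, G_1 = 10^(−1.24/10) = 0.7516
  Stage 2: F_2 = 10^(1.58/10) = 1.439, G_2 = 10^(11.1/10) = 12.88
  Stage 3: F_3 = 10^(6.76/10) = 4.742, G_3 = 10^(−6.76/10) = 0.2109
Friis cascade:
  F = 1.330 + (1.439 − 1)/0.7516 + (4.742 − 1)/9.683 = 2.301
NF = 10 log₁₀(2.301) = 3.62 dB

3.62 dB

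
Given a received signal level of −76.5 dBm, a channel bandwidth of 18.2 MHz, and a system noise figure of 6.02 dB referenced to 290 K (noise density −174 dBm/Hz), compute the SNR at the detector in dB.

18.9 dB

Noise floor: N = −174 + 10 log₁₀(B) + NF
10 log₁₀(1.82×10⁷) = 72.6 dB
N = −174 + 72.6 + 6.02 = −95.38 dBm
SNR = P_sig − N = −76.5 − (−95.38) = 18.88 dB → 18.9 dB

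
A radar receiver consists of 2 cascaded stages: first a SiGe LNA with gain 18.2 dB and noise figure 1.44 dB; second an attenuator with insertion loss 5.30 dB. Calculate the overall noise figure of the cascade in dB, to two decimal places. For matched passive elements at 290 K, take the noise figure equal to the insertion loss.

Convert to linear (a loss of L dB is a gain of −L dB): F_i = 10^(NF_i/10), G_i = 10^(G_i,dB/10)
  Stage 1: F_1 = 10^(1.44/10) = 1.393, G_1 = 10^(18.2/10) = 66.07
  Stage 2: F_2 = 10^(5.30/10) = 3.388, G_2 = 10^(−5.30/10) = 0.2951
Friis cascade:
  F = 1.393 + (3.388 − 1)/66.07 = 1.429
NF = 10 log₁₀(1.429) = 1.55 dB

1.55 dB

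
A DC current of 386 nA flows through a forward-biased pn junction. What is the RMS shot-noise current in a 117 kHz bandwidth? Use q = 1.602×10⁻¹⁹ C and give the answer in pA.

I_n = √(2qI·B)
2qI·B = 2 × 1.602×10⁻¹⁹ × 3.86×10⁻⁷ × 1.17×10⁵ = 1.45×10⁻²⁰ A²
I_n = √(1.45×10⁻²⁰) = 1.20×10⁻¹⁰ A = 120 pA

120 pA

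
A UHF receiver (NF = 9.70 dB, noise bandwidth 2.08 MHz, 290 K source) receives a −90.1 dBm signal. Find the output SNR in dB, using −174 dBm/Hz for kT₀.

11.0 dB

Noise floor: N = −174 + 10 log₁₀(B) + NF
10 log₁₀(2.08×10⁶) = 63.18 dB
N = −174 + 63.18 + 9.70 = −101.12 dBm
SNR = P_sig − N = −90.1 − (−101.12) = 11.02 dB → 11.0 dB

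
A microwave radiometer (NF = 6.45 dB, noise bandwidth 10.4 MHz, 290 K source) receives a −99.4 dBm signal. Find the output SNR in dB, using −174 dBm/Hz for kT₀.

−2.0 dB

Noise floor: N = −174 + 10 log₁₀(B) + NF
10 log₁₀(1.04×10⁷) = 70.17 dB
N = −174 + 70.17 + 6.45 = −97.38 dBm
SNR = P_sig − N = −99.4 − (−97.38) = −2.02 dB → −2.0 dB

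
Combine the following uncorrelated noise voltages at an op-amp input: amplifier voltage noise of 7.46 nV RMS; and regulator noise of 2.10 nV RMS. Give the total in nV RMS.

Uncorrelated sources add in power (mean-square): V_tot = √(ΣV_i²)
V_tot = √[(7.46×10⁻⁹)² + (2.10×10⁻⁹)²] = 7.75×10⁻⁹ V = 7.75 nV

7.75 nV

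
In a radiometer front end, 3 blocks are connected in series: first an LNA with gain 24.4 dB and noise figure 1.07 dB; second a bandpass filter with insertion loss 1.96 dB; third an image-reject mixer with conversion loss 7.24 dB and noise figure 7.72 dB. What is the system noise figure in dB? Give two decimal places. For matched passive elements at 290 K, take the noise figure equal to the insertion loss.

Convert to linear (a loss of L dB is a gain of −L dB): F_i = 10^(NF_i/10), G_i = 10^(G_i,dB/10)
  Stage 1: F_1 = 10^(1.07/10) = 1.279, G_1 = 10^(24.4/10) = 275.4
  Stage 2: F_2 = 10^(1.96/10) = 1.570, G_2 = 10^(−1.96/10) = 0.6368
  Stage 3: F_3 = 10^(7.72/10) = 5.916, G_3 = 10^(−7.24/10) = 0.1888
Friis cascade:
  F = 1.279 + (1.570 − 1)/275.4 + (5.916 − 1)/175.4 = 1.309
NF = 10 log₁₀(1.309) = 1.17 dB

1.17 dB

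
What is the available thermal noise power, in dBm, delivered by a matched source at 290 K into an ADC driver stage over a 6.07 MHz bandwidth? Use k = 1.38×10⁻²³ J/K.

−106.1 dBm

P_n = kTB = 1.38×10⁻²³ × 290 × 6.07×10⁶ = 2.43×10⁻¹⁴ W
In dBm: 10 log₁₀(2.43×10⁻¹⁴ / 10⁻³) = −106.1 dBm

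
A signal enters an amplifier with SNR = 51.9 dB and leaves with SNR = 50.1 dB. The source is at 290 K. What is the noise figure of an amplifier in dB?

NF (dB) = SNR_in(dB) − SNR_out(dB) when the source is at T₀
NF = 51.9 − 50.1 = 1.8 dB

1.8 dB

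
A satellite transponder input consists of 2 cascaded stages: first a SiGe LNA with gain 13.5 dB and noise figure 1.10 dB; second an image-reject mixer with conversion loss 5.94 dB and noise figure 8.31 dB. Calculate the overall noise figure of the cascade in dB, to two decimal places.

1.89 dB

Convert to linear (a loss of L dB is a gain of −L dB): F_i = 10^(NF_i/10), G_i = 10^(G_i,dB/10)
  Stage 1: F_1 = 10^(1.10/10) = 1.288, G_1 = 10^(13.5/10) = 22.39
  Stage 2: F_2 = 10^(8.31/10) = 6.776, G_2 = 10^(−5.94/10) = 0.2547
Friis cascade:
  F = 1.288 + (6.776 − 1)/22.39 = 1.546
NF = 10 log₁₀(1.546) = 1.89 dB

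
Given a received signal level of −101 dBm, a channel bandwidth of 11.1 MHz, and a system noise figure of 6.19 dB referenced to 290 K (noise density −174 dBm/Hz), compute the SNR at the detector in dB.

−3.6 dB

Noise floor: N = −174 + 10 log₁₀(B) + NF
10 log₁₀(1.11×10⁷) = 70.45 dB
N = −174 + 70.45 + 6.19 = −97.36 dBm
SNR = P_sig − N = −101 − (−97.36) = −3.64 dB → −3.6 dB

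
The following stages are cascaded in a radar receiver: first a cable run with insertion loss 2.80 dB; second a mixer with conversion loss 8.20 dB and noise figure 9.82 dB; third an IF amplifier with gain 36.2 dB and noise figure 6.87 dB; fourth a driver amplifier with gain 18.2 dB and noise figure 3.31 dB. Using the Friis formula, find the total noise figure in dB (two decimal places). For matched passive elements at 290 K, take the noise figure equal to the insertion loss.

Convert to linear (a loss of L dB is a gain of −L dB): F_i = 10^(NF_i/10), G_i = 10^(G_i,dB/10)
  Stage 1: F_1 = 10^(2.80/10) = 1.905, G_1 = 10^(−2.80/10) = 0.5248
  Stage 2: F_2 = 10^(9.82/10) = 9.594, G_2 = 10^(−8.20/10) = 0.1514
  Stage 3: F_3 = 10^(6.87/10) = 4.864, G_3 = 10^(36.2/10) = 4169
  Stage 4: F_4 = 10^(3.31/10) = 2.143, G_4 = 10^(18.2/10) = 66.07
Friis cascade:
  F = 1.905 + (9.594 − 1)/0.5248 + (4.864 − 1)/0.07943 + (2.143 − 1)/331.1 = 66.93
NF = 10 log₁₀(66.93) = 18.26 dB

18.26 dB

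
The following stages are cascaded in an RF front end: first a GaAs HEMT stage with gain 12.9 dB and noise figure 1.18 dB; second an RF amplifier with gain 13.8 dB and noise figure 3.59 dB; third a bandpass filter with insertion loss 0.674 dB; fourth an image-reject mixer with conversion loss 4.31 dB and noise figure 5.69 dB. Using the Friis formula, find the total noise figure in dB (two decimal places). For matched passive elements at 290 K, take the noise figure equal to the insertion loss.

1.42 dB

Convert to linear (a loss of L dB is a gain of −L dB): F_i = 10^(NF_i/10), G_i = 10^(G_i,dB/10)
  Stage 1: F_1 = 10^(1.18/10) = 1.312, G_1 = 10^(12.9/10) = 19.50
  Stage 2: F_2 = 10^(3.59/10) = 2.286, G_2 = 10^(13.8/10) = 23.99
  Stage 3: F_3 = 10^(0.674/10) = 1.168, G_3 = 10^(−0.674/10) = 0.8562
  Stage 4: F_4 = 10^(5.69/10) = 3.707, G_4 = 10^(−4.31/10) = 0.3707
Friis cascade:
  F = 1.312 + (2.286 − 1)/19.50 + (1.168 − 1)/467.7 + (3.707 − 1)/400.5 = 1.385
NF = 10 log₁₀(1.385) = 1.42 dB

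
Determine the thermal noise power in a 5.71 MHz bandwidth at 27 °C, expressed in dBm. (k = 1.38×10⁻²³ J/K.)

T = 27 °C + 273.15 = 300.15 K
P_n = kTB = 1.38×10⁻²³ × 300.15 × 5.71×10⁶ = 2.37×10⁻¹⁴ W
In dBm: 10 log₁₀(2.37×10⁻¹⁴ / 10⁻³) = −106.3 dBm

−106.3 dBm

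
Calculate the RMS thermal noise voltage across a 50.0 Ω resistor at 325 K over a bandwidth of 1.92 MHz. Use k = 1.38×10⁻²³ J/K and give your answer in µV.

1.31 µV

V_n = √(4kTRB)
4kTRB = 4 × 1.38×10⁻²³ × 325 × 5.00×10¹ × 1.92×10⁶ = 1.72×10⁻¹² V²
V_n = √(1.72×10⁻¹²) = 1.31×10⁻⁶ V = 1.31 µV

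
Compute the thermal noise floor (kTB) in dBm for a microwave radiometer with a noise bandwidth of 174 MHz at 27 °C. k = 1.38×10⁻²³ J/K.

−91.4 dBm

T = 27 °C + 273.15 = 300.15 K
P_n = kTB = 1.38×10⁻²³ × 300.15 × 1.74×10⁸ = 7.21×10⁻¹³ W
In dBm: 10 log₁₀(7.21×10⁻¹³ / 10⁻³) = −91.4 dBm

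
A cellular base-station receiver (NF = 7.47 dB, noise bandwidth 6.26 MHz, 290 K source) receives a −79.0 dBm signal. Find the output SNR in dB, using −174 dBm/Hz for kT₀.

Noise floor: N = −174 + 10 log₁₀(B) + NF
10 log₁₀(6.26×10⁶) = 67.97 dB
N = −174 + 67.97 + 7.47 = −98.56 dBm
SNR = P_sig − N = −79.0 − (−98.56) = 19.56 dB → 19.6 dB

19.6 dB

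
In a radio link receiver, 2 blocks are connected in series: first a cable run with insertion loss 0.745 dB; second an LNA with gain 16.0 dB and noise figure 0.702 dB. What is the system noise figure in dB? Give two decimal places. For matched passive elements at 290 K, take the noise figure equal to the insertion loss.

Convert to linear (a loss of L dB is a gain of −L dB): F_i = 10^(NF_i/10), G_i = 10^(G_i,dB/10)
  Stage 1: F_1 = 10^(0.745/10) = 1.187, G_1 = 10^(−0.745/10) = 0.8424
  Stage 2: F_2 = 10^(0.702/10) = 1.175, G_2 = 10^(16.0/10) = 39.81
Friis cascade:
  F = 1.187 + (1.175 − 1)/0.8424 = 1.395
NF = 10 log₁₀(1.395) = 1.45 dB

1.45 dB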